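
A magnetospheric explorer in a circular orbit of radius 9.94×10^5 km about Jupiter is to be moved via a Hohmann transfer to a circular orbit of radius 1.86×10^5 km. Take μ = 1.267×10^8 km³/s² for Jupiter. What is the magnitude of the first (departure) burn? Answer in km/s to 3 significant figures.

The Hohmann ellipse has a_t = (r₁ + r₂)/2 = 5.900×10^5 km.
Circular speed at r = 9.940×10^5 km: v_c = √(μ/r) = 11.29 km/s.
Transfer-orbit speed at the same r (vis-viva, a = a_t): v_t = √[μ(2/r − 1/a_t)] = 6.339 km/s.
Δv₁ = |v_t − v_c| = |6.339 − 11.29| = 4.951 km/s.

Δv₁ = 4.95 km/s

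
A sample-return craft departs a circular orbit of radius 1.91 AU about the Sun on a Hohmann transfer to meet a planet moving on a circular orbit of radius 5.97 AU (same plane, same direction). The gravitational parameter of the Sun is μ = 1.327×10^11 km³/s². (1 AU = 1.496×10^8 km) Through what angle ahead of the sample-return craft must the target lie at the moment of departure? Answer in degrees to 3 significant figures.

In km: r₁ = 1.91 × 1.496×10^8 = 2.85736×10^8 km; r₂ = 5.97 × 1.496×10^8 = 8.93112×10^8 km.
Transfer-ellipse semi-major axis a_t = (r₁ + r₂)/2 = (2.85736×10^8 + 8.93112×10^8)/2 = 5.89424×10^8 km.
Transfer time t = π√(a_t³/μ) = 1.234×10^8 s.
The target's mean motion on its circular orbit is ω₂ = √(μ/r₂³) = 1.365×10^-8 rad/s.
Angle swept by the target during transfer: ω₂·t = 1.6844 rad = 96.51°.
The sample-return craft traverses 180° on the transfer ellipse, so the target must lead by 180° − 96.51° = 83.5°.

φ = 83.5°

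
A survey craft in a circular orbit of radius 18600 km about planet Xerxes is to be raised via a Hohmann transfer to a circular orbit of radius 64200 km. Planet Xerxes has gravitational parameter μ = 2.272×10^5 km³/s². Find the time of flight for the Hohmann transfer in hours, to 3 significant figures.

The Hohmann ellipse has a_t = (r₁ + r₂)/2 = 41400 km.
Transfer time t = π√(a_t³/μ) = π√((41400)³ / 2.272×10^5) = 55520 s.
Converting: 55520 s ÷ 3600 s/hour = 15.4 hours.

t = 15.4 hours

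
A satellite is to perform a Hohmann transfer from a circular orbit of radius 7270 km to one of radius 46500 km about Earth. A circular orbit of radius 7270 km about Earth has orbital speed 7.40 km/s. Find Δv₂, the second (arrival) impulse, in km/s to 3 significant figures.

From the circular-orbit relation v² = μ/r at r = 7270 km: μ = v²r = (7.40)² × 7270 = 3.98105×10^5 km³/s².
Semi-major axis of the transfer orbit: a_t = (7270 + 46500)/2 = 26885 km.
On the circular orbit at r = 46500 km, v_c = √(μ/r) = 2.926 km/s.
Transfer-orbit speed at the same r (vis-viva, a = a_t): v_t = √[μ(2/r − 1/a_t)] = 1.522 km/s.
Δv₂ = |v_t − v_c| = |1.522 − 2.926| = 1.404 km/s.

Δv₂ = 1.40 km/s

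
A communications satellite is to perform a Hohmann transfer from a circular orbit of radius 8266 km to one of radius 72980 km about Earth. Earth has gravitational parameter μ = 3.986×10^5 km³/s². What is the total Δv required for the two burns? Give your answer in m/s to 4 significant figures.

Semi-major axis of the transfer orbit: a_t = (8266 + 72980)/2 = 40623 km.
Circular speed at r₁: v₁ = √(μ/r₁) = √(3.986×10^5/8266) = 6.9442 km/s.
On the transfer ellipse at r₁, v² = μ(2/r − 1/a) gives v_p = √[μ(2/r₁ − 1/a_t)] = 9.3076 km/s.
First burn Δv₁ = |v_p − v₁| = 2.363 km/s.
At r₂, v₂ = √(μ/r₂) = 2.337 km/s.
Transfer-orbit speed at r₂: v_a = √[μ(2/r₂ − 1/a_t)] = 1.054 km/s.
Second burn Δv₂ = |v₂ − v_a| = 1.283 km/s.
Total Δv = Δv₁ + Δv₂ = 3.646 km/s.

Δv = 3646 m/s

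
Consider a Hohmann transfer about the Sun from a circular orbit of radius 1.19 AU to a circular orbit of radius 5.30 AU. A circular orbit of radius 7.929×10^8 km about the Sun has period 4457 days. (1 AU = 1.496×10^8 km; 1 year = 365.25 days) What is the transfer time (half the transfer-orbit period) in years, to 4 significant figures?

t = 2.923 years

From Kepler's third law T² = 4π²r³/μ at r = 7.929×10^8 km, T = 4457 days = 4457 × 86400 s = 3.850848×10^8 s: μ = 4π²r³/T² = 1.32710×10^11 km³/s².
In km: r₁ = 1.19 × 1.496×10^8 = 1.78024×10^8 km; r₂ = 5.30 × 1.496×10^8 = 7.9288×10^8 km.
Transfer-ellipse semi-major axis a_t = (r₁ + r₂)/2 = (1.78024×10^8 + 7.9288×10^8)/2 = 4.85452×10^8 km.
Half the transfer-orbit period gives t = π√(a_t³/μ) = 9.224×10^7 s.
Converting: 9.224×10^7 s ÷ 3.15576×10^7 s/year (365.25 × 86400) = 2.923 years.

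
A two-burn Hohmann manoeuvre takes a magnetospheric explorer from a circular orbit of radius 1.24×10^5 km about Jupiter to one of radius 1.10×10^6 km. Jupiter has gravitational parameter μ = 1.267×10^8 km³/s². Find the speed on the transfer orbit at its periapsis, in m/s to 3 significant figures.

v = 42900 m/s

Semi-major axis of the transfer orbit: a_t = (1.240×10^5 + 1.100×10^6)/2 = 6.120×10^5 km.
The periapsis of the transfer ellipse is at r = 1.240×10^5 km.
From the vis-viva equation, v = √[μ(2/r − 1/a_t)] = 42.85 km/s.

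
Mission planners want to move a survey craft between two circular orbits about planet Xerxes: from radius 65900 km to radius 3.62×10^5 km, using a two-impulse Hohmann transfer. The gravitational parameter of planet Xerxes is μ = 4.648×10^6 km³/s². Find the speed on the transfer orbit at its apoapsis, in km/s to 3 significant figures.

Transfer-ellipse semi-major axis a_t = (r₁ + r₂)/2 = (65900 + 3.620×10^5)/2 = 2.1395×10^5 km.
At apoapsis, r = 3.620×10^5 km.
Vis-viva: v = √[μ(2/r − 1/a_t)] = √[4.648×10^6 × (2/3.620×10^5 − 1/2.1395×10^5)] = 1.989 km/s.

v = 1.99 km/s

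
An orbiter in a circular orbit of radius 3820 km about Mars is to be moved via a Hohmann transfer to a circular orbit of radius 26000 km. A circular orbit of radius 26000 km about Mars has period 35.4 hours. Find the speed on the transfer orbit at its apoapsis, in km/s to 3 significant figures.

From Kepler's third law T² = 4π²r³/μ at r = 26000 km, T = 35.4 hours = 35.4 × 3600 s = 1.2744×10^5 s: μ = 4π²r³/T² = 42723.6 km³/s².
Semi-major axis of the transfer orbit: a_t = (3820 + 26000)/2 = 14910 km.
At apoapsis, r = 26000 km.
Applying v² = μ(2/r − 1/a_t): v = 0.6488 km/s.

v = 0.649 km/s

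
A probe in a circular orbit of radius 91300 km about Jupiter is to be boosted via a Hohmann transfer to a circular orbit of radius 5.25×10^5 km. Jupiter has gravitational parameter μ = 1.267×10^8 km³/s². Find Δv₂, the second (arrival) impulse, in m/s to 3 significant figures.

Semi-major axis of the transfer orbit: a_t = (91300 + 5.250×10^5)/2 = 3.0815×10^5 km.
On the circular orbit at r = 5.250×10^5 km, v_c = √(μ/r) = 15.535 km/s.
Vis-viva on the transfer ellipse at r = 5.250×10^5 km gives v_t = √[μ(2/r − 1/a_t)] = 8.4560 km/s.
Δv₂ = |v_t − v_c| = |8.4560 − 15.535| = 7.079 km/s.

Δv₂ = 7080 m/s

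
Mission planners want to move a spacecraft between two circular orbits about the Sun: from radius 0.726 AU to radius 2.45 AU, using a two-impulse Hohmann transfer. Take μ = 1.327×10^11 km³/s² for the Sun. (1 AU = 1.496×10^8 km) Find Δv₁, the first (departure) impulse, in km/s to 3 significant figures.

Δv₁ = 8.46 km/s

In km: r₁ = 0.726 × 1.496×10^8 = 1.086096×10^8 km; r₂ = 2.45 × 1.496×10^8 = 3.6652×10^8 km.
The Hohmann ellipse has a_t = (r₁ + r₂)/2 = 2.375648×10^8 km.
On the circular orbit at r = 1.086096×10^8 km, v_c = √(μ/r) = 34.954 km/s.
Transfer-orbit speed at the same r (vis-viva, a = a_t): v_t = √[μ(2/r − 1/a_t)] = 43.417 km/s.
Δv₁ = |v_t − v_c| = |43.417 − 34.954| = 8.463 km/s.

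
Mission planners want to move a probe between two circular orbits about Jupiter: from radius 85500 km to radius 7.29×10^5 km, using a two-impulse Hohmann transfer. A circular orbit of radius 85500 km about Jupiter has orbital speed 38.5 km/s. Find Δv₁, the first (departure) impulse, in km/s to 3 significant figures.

Δv₁ = 13.0 km/s

From the circular-orbit relation v² = μ/r at r = 85500 km: μ = v²r = (38.5)² × 85500 = 1.26732×10^8 km³/s².
The Hohmann ellipse has a_t = (r₁ + r₂)/2 = 4.0725×10^5 km.
Circular speed at r = 85500 km: v_c = √(μ/r) = 38.50 km/s.
Transfer-orbit speed at the same r (vis-viva, a = a_t): v_t = √[μ(2/r − 1/a_t)] = 51.51 km/s.
Δv₁ = |v_t − v_c| = |51.51 − 38.50| = 13.01 km/s.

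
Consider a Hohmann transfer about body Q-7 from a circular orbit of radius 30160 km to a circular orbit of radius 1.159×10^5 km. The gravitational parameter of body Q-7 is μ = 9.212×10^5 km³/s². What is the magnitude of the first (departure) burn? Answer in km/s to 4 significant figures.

Δv₁ = 1.436 km/s

The Hohmann ellipse has a_t = (r₁ + r₂)/2 = 73030 km.
Circular speed at r = 30160 km: v_c = √(μ/r) = 5.5266 km/s.
Transfer-orbit speed at the same r (vis-viva, a = a_t): v_t = √[μ(2/r − 1/a_t)] = 6.9623 km/s.
Δv₁ = |v_t − v_c| = |6.9623 − 5.5266| = 1.436 km/s.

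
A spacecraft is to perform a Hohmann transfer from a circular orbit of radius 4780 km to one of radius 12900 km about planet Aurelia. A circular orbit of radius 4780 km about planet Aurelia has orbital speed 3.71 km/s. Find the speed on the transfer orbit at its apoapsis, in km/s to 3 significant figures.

From the circular-orbit relation v² = μ/r at r = 4780 km: μ = v²r = (3.71)² × 4780 = 65792.4 km³/s².
Semi-major axis of the transfer orbit: a_t = (4780 + 12900)/2 = 8840 km.
The apoapsis of the transfer ellipse is at r = 12900 km.
Applying v² = μ(2/r − 1/a_t): v = 1.661 km/s.

v = 1.66 km/s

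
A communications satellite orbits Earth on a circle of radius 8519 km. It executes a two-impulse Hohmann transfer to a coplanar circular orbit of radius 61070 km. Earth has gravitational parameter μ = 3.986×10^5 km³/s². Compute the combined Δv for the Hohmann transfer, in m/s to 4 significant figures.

Semi-major axis of the transfer orbit: a_t = (8519 + 61070)/2 = 34794.5 km.
At r₁ the circular-orbit speed is v₁ = √(μ/r₁) = 6.840 km/s.
Transfer-orbit speed at r₁ (v² = μ(2/r − 1/a)): v_p = √[μ(2/r₁ − 1/a_t)] = 9.062 km/s.
First burn Δv₁ = |v_p − v₁| = 2.222 km/s.
Circular speed at r₂: v₂ = √(μ/r₂) = 2.555 km/s.
Transfer-orbit speed at r₂: v_a = √[μ(2/r₂ − 1/a_t)] = 1.264 km/s.
Second burn Δv₂ = |v₂ − v_a| = 1.291 km/s.
Δv = Δv₁ + Δv₂ = 2.222 + 1.291 = 3.513 km/s.

Δv = 3513 m/s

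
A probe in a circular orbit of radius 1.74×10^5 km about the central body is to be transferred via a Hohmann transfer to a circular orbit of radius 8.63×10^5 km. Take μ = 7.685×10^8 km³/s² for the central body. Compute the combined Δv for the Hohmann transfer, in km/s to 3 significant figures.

Δv = 31.8 km/s

Semi-major axis of the transfer orbit: a_t = (1.740×10^5 + 8.630×10^5)/2 = 5.185×10^5 km.
At r₁ the circular-orbit speed is v₁ = √(μ/r₁) = 66.458 km/s.
On the transfer ellipse at r₁, v² = μ(2/r − 1/a) gives v_p = √[μ(2/r₁ − 1/a_t)] = 85.739 km/s.
First burn Δv₁ = |v_p − v₁| = 19.2810 km/s.
Circular speed at r₂: v₂ = √(μ/r₂) = 29.8412 km/s.
Transfer-orbit speed at r₂: v_a = √[μ(2/r₂ − 1/a_t)] = 17.2869 km/s.
Second burn Δv₂ = |v₂ − v_a| = 12.5543 km/s.
Total Δv = Δv₁ + Δv₂ = 31.84 km/s.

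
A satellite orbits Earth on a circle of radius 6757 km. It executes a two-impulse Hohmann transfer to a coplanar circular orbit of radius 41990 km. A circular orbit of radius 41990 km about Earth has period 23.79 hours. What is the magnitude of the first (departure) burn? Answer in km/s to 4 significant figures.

From Kepler's third law T² = 4π²r³/μ at r = 41990 km, T = 23.79 hours = 23.79 × 3600 s = 85644 s: μ = 4π²r³/T² = 3.98477×10^5 km³/s².
Transfer-ellipse semi-major axis a_t = (r₁ + r₂)/2 = (6757 + 41990)/2 = 24373.5 km.
On the circular orbit at r = 6757 km, v_c = √(μ/r) = 7.6794 km/s.
Vis-viva on the transfer ellipse at r = 6757 km gives v_t = √[μ(2/r − 1/a_t)] = 10.079 km/s.
Δv₁ = |v_t − v_c| = |10.079 − 7.6794| = 2.400 km/s.

Δv₁ = 2.400 km/s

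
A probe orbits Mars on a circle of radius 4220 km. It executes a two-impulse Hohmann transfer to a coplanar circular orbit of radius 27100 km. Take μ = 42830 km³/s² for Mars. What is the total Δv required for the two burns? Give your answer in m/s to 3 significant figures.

Δv = 1610 m/s

Semi-major axis of the transfer orbit: a_t = (4220 + 27100)/2 = 15660 km.
At r₁ the circular-orbit speed is v₁ = √(μ/r₁) = 3.186 km/s.
On the transfer ellipse at r₁, vis-viva equation gives v_p = √[μ(2/r₁ − 1/a_t)] = 4.191 km/s.
First burn Δv₁ = |v_p − v₁| = 1.005 km/s.
Circular speed at r₂: v₂ = √(μ/r₂) = 1.2572 km/s.
Transfer-orbit speed at r₂: v_a = √[μ(2/r₂ − 1/a_t)] = 0.65260 km/s.
Second burn Δv₂ = |v₂ − v_a| = 0.6046 km/s.
Δv = Δv₁ + Δv₂ = 1.005 + 0.6046 = 1.610 km/s.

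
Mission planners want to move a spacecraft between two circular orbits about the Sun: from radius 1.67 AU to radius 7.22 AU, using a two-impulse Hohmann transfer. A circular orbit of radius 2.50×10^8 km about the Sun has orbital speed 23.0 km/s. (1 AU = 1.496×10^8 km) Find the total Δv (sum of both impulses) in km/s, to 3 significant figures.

From the circular-orbit relation v² = μ/r at r = 2.50×10^8 km: μ = v²r = (23.0)² × 2.50×10^8 = 1.32250×10^11 km³/s².
In km: r₁ = 1.67 × 1.496×10^8 = 2.49832×10^8 km; r₂ = 7.22 × 1.496×10^8 = 1.080112×10^9 km.
Transfer-ellipse semi-major axis a_t = (r₁ + r₂)/2 = (2.49832×10^8 + 1.080112×10^9)/2 = 6.64972×10^8 km.
At r₁ the circular-orbit speed is v₁ = √(μ/r₁) = 23.008 km/s.
On the transfer ellipse at r₁, vis-viva gives v_p = √[μ(2/r₁ − 1/a_t)] = 29.323 km/s.
First burn Δv₁ = |v_p − v₁| = 6.315 km/s.
Circular speed at r₂: v₂ = √(μ/r₂) = 11.065 km/s.
Transfer-orbit speed at r₂: v_a = √[μ(2/r₂ − 1/a_t)] = 6.7824 km/s.
Second burn Δv₂ = |v₂ − v_a| = 4.283 km/s.
Δv = Δv₁ + Δv₂ = 6.315 + 4.283 = 10.60 km/s.

Δv = 10.6 km/s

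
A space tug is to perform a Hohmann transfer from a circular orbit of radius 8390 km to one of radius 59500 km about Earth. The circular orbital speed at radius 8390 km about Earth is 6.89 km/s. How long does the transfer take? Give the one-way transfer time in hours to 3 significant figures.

From the circular-orbit relation v² = μ/r at r = 8390 km: μ = v²r = (6.89)² × 8390 = 3.98291×10^5 km³/s².
The Hohmann ellipse has a_t = (r₁ + r₂)/2 = 33945 km.
Half the transfer-orbit period gives t = π√(a_t³/μ) = 31130 s.
Converting: 31130 s ÷ 3600 s/hour = 8.65 hours.

t = 8.65 hours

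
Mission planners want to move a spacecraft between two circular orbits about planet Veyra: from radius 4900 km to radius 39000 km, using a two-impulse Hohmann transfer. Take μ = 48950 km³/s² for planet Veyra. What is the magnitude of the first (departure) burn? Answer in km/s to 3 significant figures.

The Hohmann ellipse has a_t = (r₁ + r₂)/2 = 21950 km.
On the circular orbit at r = 4900 km, v_c = √(μ/r) = 3.161 km/s.
Vis-viva on the transfer ellipse at r = 4900 km gives v_t = √[μ(2/r − 1/a_t)] = 4.213 km/s.
Δv₁ = |v_t − v_c| = |4.213 − 3.161| = 1.052 km/s.

Δv₁ = 1.05 km/s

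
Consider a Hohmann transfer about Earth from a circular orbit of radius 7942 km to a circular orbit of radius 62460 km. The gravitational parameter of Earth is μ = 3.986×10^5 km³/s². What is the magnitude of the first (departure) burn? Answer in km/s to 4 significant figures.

Transfer-ellipse semi-major axis a_t = (r₁ + r₂)/2 = (7942 + 62460)/2 = 35201 km.
On the circular orbit at r = 7942 km, v_c = √(μ/r) = 7.08441 km/s.
Vis-viva on the transfer ellipse at r = 7942 km gives v_t = √[μ(2/r − 1/a_t)] = 9.43685 km/s.
Δv₁ = |v_t − v_c| = |9.43685 − 7.08441| = 2.352 km/s.

Δv₁ = 2.352 km/s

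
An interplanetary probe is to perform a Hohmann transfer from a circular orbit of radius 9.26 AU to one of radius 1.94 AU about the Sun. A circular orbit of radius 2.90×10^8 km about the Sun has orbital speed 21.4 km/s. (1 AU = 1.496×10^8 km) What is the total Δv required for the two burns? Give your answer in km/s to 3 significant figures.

From the circular-orbit relation v² = μ/r at r = 2.90×10^8 km: μ = v²r = (21.4)² × 2.90×10^8 = 1.32808×10^11 km³/s².
In km: r₁ = 9.26 × 1.496×10^8 = 1.385296×10^9 km; r₂ = 1.94 × 1.496×10^8 = 2.90224×10^8 km.
The Hohmann ellipse has a_t = (r₁ + r₂)/2 = 8.3776×10^8 km.
At r₁ the circular-orbit speed is v₁ = √(μ/r₁) = 9.791 km/s.
Transfer-orbit speed at r₁ (v² = μ(2/r − 1/a)): v_a = √[μ(2/r₁ − 1/a_t)] = 5.763 km/s.
First burn Δv₁ = |v_a − v₁| = 4.028 km/s.
Circular speed at r₂: v₂ = √(μ/r₂) = 21.392 km/s.
Transfer-orbit speed at r₂: v_p = √[μ(2/r₂ − 1/a_t)] = 27.508 km/s.
Second burn Δv₂ = |v₂ − v_p| = 6.116 km/s.
Total Δv = Δv₁ + Δv₂ = 10.14 km/s.

Δv = 10.1 km/s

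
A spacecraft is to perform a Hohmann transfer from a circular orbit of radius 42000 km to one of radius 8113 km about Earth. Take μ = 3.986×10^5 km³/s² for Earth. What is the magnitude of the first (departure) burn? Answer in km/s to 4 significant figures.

Transfer-ellipse semi-major axis a_t = (r₁ + r₂)/2 = (42000 + 8113)/2 = 25056.5 km.
Circular speed at r = 42000 km: v_c = √(μ/r) = 3.081 km/s.
Vis-viva on the transfer ellipse at r = 42000 km gives v_t = √[μ(2/r − 1/a_t)] = 1.753 km/s.
Δv₁ = |v_t − v_c| = |1.753 − 3.081| = 1.328 km/s.

Δv₁ = 1.328 km/s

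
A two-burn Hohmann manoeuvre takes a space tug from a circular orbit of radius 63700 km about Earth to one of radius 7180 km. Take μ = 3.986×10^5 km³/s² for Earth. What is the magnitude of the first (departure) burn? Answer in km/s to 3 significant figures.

Δv₁ = 1.38 km/s

Semi-major axis of the transfer orbit: a_t = (63700 + 7180)/2 = 35440 km.
On the circular orbit at r = 63700 km, v_c = √(μ/r) = 2.5015 km/s.
Vis-viva on the transfer ellipse at r = 63700 km gives v_t = √[μ(2/r − 1/a_t)] = 1.1259 km/s.
Δv₁ = |v_t − v_c| = |1.1259 − 2.5015| = 1.376 km/s.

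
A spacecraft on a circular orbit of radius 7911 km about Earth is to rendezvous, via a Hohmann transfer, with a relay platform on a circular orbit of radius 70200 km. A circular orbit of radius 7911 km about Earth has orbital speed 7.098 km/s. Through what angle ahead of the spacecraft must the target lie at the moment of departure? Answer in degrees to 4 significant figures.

From the circular-orbit relation v² = μ/r at r = 7911 km: μ = v²r = (7.098)² × 7911 = 3.98569×10^5 km³/s².
The Hohmann ellipse has a_t = (r₁ + r₂)/2 = 39055.5 km.
The half-period of the transfer ellipse is t = π√(a_t³/μ) = 38408.0 s.
Target angular speed ω₂ = √(μ/r₂³) = 3.39427×10^-5 rad/s.
Angle swept by the target during transfer: ω₂·t = 1.30367 rad = 74.69°.
Arrival is 180° from departure on the ellipse, so φ = 180° − 74.69° = 105.3°.

φ = 105.3°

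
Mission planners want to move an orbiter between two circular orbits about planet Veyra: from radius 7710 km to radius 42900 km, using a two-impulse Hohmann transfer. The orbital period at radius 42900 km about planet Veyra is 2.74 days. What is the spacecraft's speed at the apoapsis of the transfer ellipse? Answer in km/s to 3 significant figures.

v = 0.628 km/s

From Kepler's third law T² = 4π²r³/μ at r = 42900 km, T = 2.74 days = 2.74 × 86400 s = 2.36736×10^5 s: μ = 4π²r³/T² = 55616.4 km³/s².
Semi-major axis of the transfer orbit: a_t = (7710 + 42900)/2 = 25305 km.
At apoapsis, r = 42900 km.
Applying v² = μ(2/r − 1/a_t): v = 0.6285 km/s.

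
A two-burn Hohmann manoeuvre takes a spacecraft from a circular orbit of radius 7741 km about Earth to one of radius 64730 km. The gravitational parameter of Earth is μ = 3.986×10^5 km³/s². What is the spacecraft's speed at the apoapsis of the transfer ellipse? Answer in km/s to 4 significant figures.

v = 1.147 km/s

Semi-major axis of the transfer orbit: a_t = (7741 + 64730)/2 = 36235.5 km.
At apoapsis, r = 64730 km.
Applying v² = μ(2/r − 1/a_t): v = 1.147 km/s.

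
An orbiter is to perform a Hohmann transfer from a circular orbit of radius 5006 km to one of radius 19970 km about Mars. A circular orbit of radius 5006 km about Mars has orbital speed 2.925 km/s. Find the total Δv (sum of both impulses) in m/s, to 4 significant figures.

From the circular-orbit relation v² = μ/r at r = 5006 km: μ = v²r = (2.925)² × 5006 = 42829.5 km³/s².
Transfer-ellipse semi-major axis a_t = (r₁ + r₂)/2 = (5006 + 19970)/2 = 12488 km.
Circular speed at r₁: v₁ = √(μ/r₁) = √(42829.5/5006) = 2.9250 km/s.
On the transfer ellipse at r₁, vis-viva equation gives v_p = √[μ(2/r₁ − 1/a_t)] = 3.6989 km/s.
First burn Δv₁ = |v_p − v₁| = 0.7739 km/s.
At r₂, v₂ = √(μ/r₂) = 1.4645 km/s.
Transfer-orbit speed at r₂: v_a = √[μ(2/r₂ − 1/a_t)] = 0.92722 km/s.
Second burn Δv₂ = |v₂ − v_a| = 0.5373 km/s.
Δv = Δv₁ + Δv₂ = 0.7739 + 0.5373 = 1.311 km/s.

Δv = 1311 m/s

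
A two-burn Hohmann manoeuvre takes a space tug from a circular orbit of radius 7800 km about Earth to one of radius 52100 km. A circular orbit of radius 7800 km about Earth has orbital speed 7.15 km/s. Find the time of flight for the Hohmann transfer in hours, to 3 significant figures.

t = 7.16 hours

From the circular-orbit relation v² = μ/r at r = 7800 km: μ = v²r = (7.15)² × 7800 = 3.98756×10^5 km³/s².
Semi-major axis of the transfer orbit: a_t = (7800 + 52100)/2 = 29950 km.
Half the transfer-orbit period gives t = π√(a_t³/μ) = 25790 s.
Converting: 25790 s ÷ 3600 s/hour = 7.16 hours.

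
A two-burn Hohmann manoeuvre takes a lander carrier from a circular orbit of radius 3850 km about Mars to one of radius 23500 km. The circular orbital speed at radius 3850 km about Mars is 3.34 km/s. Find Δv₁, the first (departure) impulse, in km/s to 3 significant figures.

Δv₁ = 1.04 km/s

From the circular-orbit relation v² = μ/r at r = 3850 km: μ = v²r = (3.34)² × 3850 = 42949.1 km³/s².
Semi-major axis of the transfer orbit: a_t = (3850 + 23500)/2 = 13675 km.
On the circular orbit at r = 3850 km, v_c = √(μ/r) = 3.340 km/s.
Transfer-orbit speed at the same r (vis-viva, a = a_t): v_t = √[μ(2/r − 1/a_t)] = 4.378 km/s.
Δv₁ = |v_t − v_c| = |4.378 − 3.340| = 1.038 km/s.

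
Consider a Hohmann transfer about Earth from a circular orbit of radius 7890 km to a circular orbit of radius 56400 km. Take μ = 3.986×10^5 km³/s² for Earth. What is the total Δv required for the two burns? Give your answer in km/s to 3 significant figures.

Semi-major axis of the transfer orbit: a_t = (7890 + 56400)/2 = 32145 km.
Circular speed at r₁: v₁ = √(μ/r₁) = √(3.986×10^5/7890) = 7.107717 km/s.
On the transfer ellipse at r₁, v² = μ(2/r − 1/a) gives v_p = √[μ(2/r₁ − 1/a_t)] = 9.414841 km/s.
First burn Δv₁ = |v_p − v₁| = 2.307124 km/s.
Circular speed at r₂: v₂ = √(μ/r₂) = 2.658454 km/s.
Transfer-orbit speed at r₂: v_a = √[μ(2/r₂ − 1/a_t)] = 1.317076 km/s.
Second burn Δv₂ = |v₂ − v_a| = 1.341378 km/s.
Δv = Δv₁ + Δv₂ = 2.307124 + 1.341378 = 3.649 km/s.

Δv = 3.65 km/s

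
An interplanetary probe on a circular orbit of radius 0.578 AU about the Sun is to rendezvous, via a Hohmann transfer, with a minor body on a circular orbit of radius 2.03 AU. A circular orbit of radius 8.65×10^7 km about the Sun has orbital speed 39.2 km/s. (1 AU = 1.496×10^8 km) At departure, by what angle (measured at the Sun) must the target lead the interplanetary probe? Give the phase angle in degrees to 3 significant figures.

φ = 87.3°

From the circular-orbit relation v² = μ/r at r = 8.65×10^7 km: μ = v²r = (39.2)² × 8.65×10^7 = 1.32919×10^11 km³/s².
In km: r₁ = 0.578 × 1.496×10^8 = 8.64688×10^7 km; r₂ = 2.03 × 1.496×10^8 = 3.03688×10^8 km.
Semi-major axis of the transfer orbit: a_t = (8.64688×10^7 + 3.03688×10^8)/2 = 1.950784×10^8 km.
The half-period of the transfer ellipse is t = π√(a_t³/μ) = 2.3478×10^7 s.
The target's mean motion on its circular orbit is ω₂ = √(μ/r₂³) = 6.8889×10^-8 rad/s.
Angle swept by the target during transfer: ω₂·t = 1.6174 rad = 92.67°.
Arrival is 180° from departure on the ellipse, so φ = 180° − 92.67° = 87.3°.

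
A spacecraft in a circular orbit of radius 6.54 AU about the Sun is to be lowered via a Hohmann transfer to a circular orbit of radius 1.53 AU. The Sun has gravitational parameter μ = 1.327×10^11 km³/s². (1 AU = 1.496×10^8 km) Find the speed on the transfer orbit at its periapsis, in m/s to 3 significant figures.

In km: r₁ = 6.54 × 1.496×10^8 = 9.78384×10^8 km; r₂ = 1.53 × 1.496×10^8 = 2.28888×10^8 km.
The Hohmann ellipse has a_t = (r₁ + r₂)/2 = 6.03636×10^8 km.
At periapsis, r = 2.28888×10^8 km.
Applying v² = μ(2/r − 1/a_t): v = 30.65 km/s.

v = 30700 m/s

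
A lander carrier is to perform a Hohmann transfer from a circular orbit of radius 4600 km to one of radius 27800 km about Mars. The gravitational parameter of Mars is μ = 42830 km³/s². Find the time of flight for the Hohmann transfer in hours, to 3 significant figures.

t = 8.69 hours

The Hohmann ellipse has a_t = (r₁ + r₂)/2 = 16200 km.
Transfer time t = π√(a_t³/μ) = π√((16200)³ / 42830) = 31300 s.
Converting: 31300 s ÷ 3600 s/hour = 8.69 hours.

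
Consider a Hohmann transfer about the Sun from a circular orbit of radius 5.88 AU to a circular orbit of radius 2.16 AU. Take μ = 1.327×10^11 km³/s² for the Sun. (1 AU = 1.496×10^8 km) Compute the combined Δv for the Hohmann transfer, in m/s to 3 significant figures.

In km: r₁ = 5.88 × 1.496×10^8 = 8.79648×10^8 km; r₂ = 2.16 × 1.496×10^8 = 3.23136×10^8 km.
Semi-major axis of the transfer orbit: a_t = (8.79648×10^8 + 3.23136×10^8)/2 = 6.01392×10^8 km.
At r₁ the circular-orbit speed is v₁ = √(μ/r₁) = 12.282 km/s.
On the transfer ellipse at r₁, vis-viva equation gives v_a = √[μ(2/r₁ − 1/a_t)] = 9.0032 km/s.
First burn Δv₁ = |v_a − v₁| = 3.279 km/s.
At r₂, v₂ = √(μ/r₂) = 20.265 km/s.
Transfer-orbit speed at r₂: v_p = √[μ(2/r₂ − 1/a_t)] = 24.509 km/s.
Second burn Δv₂ = |v₂ − v_p| = 4.244 km/s.
Δv = Δv₁ + Δv₂ = 3.279 + 4.244 = 7.523 km/s.

Δv = 7520 m/s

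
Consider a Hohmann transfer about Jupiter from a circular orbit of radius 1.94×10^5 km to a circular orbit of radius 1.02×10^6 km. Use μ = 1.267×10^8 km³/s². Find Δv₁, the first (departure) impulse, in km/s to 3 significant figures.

Transfer-ellipse semi-major axis a_t = (r₁ + r₂)/2 = (1.940×10^5 + 1.020×10^6)/2 = 6.070×10^5 km.
On the circular orbit at r = 1.940×10^5 km, v_c = √(μ/r) = 25.556 km/s.
Transfer-orbit speed at the same r (vis-viva, a = a_t): v_t = √[μ(2/r − 1/a_t)] = 33.128 km/s.
Δv₁ = |v_t − v_c| = |33.128 − 25.556| = 7.572 km/s.

Δv₁ = 7.57 km/s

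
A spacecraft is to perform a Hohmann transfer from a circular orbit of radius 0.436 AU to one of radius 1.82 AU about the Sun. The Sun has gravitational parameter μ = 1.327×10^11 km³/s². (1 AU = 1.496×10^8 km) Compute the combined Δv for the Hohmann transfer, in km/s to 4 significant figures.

In km: r₁ = 0.436 × 1.496×10^8 = 6.52256×10^7 km; r₂ = 1.82 × 1.496×10^8 = 2.72272×10^8 km.
The Hohmann ellipse has a_t = (r₁ + r₂)/2 = 1.687488×10^8 km.
Circular speed at r₁: v₁ = √(μ/r₁) = √(1.327×10^11/6.52256×10^7) = 45.105 km/s.
On the transfer ellipse at r₁, v² = μ(2/r − 1/a) gives v_p = √[μ(2/r₁ − 1/a_t)] = 57.294 km/s.
First burn Δv₁ = |v_p − v₁| = 12.19 km/s.
Circular speed at r₂: v₂ = √(μ/r₂) = 22.0767 km/s.
Transfer-orbit speed at r₂: v_a = √[μ(2/r₂ − 1/a_t)] = 13.7253 km/s.
Second burn Δv₂ = |v₂ − v_a| = 8.351 km/s.
Total Δv = Δv₁ + Δv₂ = 20.54 km/s.

Δv = 20.54 km/s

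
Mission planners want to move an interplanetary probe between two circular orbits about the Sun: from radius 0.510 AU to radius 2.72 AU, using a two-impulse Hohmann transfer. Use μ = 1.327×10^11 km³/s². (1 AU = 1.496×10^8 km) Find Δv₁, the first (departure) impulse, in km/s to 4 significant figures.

Δv₁ = 12.42 km/s

In km: r₁ = 0.510 × 1.496×10^8 = 7.6296×10^7 km; r₂ = 2.72 × 1.496×10^8 = 4.06912×10^8 km.
Semi-major axis of the transfer orbit: a_t = (7.6296×10^7 + 4.06912×10^8)/2 = 2.41604×10^8 km.
On the circular orbit at r = 7.6296×10^7 km, v_c = √(μ/r) = 41.70 km/s.
Vis-viva on the transfer ellipse at r = 7.6296×10^7 km gives v_t = √[μ(2/r − 1/a_t)] = 54.12 km/s.
Δv₁ = |v_t − v_c| = |54.12 − 41.70| = 12.42 km/s.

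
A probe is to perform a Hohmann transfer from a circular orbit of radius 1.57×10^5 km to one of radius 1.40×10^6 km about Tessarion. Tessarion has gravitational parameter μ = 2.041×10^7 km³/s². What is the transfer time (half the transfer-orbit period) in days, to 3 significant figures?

The Hohmann ellipse has a_t = (r₁ + r₂)/2 = 7.785×10^5 km.
Half the transfer-orbit period gives t = π√(a_t³/μ) = 4.777×10^5 s.
Converting: 4.777×10^5 s ÷ 86400 s/day = 5.53 days.

t = 5.53 days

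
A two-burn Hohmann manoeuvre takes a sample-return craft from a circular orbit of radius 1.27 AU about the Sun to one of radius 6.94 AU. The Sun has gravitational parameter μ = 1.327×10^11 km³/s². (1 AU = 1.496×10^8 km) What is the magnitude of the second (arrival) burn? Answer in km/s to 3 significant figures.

In km: r₁ = 1.27 × 1.496×10^8 = 1.89992×10^8 km; r₂ = 6.94 × 1.496×10^8 = 1.038224×10^9 km.
Semi-major axis of the transfer orbit: a_t = (1.89992×10^8 + 1.038224×10^9)/2 = 6.14108×10^8 km.
On the circular orbit at r = 1.038224×10^9 km, v_c = √(μ/r) = 11.3055 km/s.
Transfer-orbit speed at the same r (vis-viva, a = a_t): v_t = √[μ(2/r − 1/a_t)] = 6.28833 km/s.
Δv₂ = |v_t − v_c| = |6.28833 − 11.3055| = 5.017 km/s.

Δv₂ = 5.02 km/s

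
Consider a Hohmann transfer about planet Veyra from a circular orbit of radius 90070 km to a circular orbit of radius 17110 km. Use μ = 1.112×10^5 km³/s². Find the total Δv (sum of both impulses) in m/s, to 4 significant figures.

Semi-major axis of the transfer orbit: a_t = (90070 + 17110)/2 = 53590 km.
Circular speed at r₁: v₁ = √(μ/r₁) = √(1.112×10^5/90070) = 1.1111 km/s.
On the transfer ellipse at r₁, vis-viva equation gives v_a = √[μ(2/r₁ − 1/a_t)] = 0.62783 km/s.
First burn Δv₁ = |v_a − v₁| = 0.4833 km/s.
Circular speed at r₂: v₂ = √(μ/r₂) = 2.5493 km/s.
Transfer-orbit speed at r₂: v_p = √[μ(2/r₂ − 1/a_t)] = 3.3050 km/s.
Second burn Δv₂ = |v₂ − v_p| = 0.7557 km/s.
Δv = Δv₁ + Δv₂ = 0.4833 + 0.7557 = 1.239 km/s.

Δv = 1239 m/s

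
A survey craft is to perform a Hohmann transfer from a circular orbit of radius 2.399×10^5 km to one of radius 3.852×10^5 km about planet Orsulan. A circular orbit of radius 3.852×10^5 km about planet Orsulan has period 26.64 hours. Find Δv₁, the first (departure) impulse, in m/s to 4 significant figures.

From Kepler's third law T² = 4π²r³/μ at r = 3.852×10^5 km, T = 26.64 hours = 26.64 × 3600 s = 95904 s: μ = 4π²r³/T² = 2.45327×10^8 km³/s².
Semi-major axis of the transfer orbit: a_t = (2.399×10^5 + 3.852×10^5)/2 = 3.1255×10^5 km.
On the circular orbit at r = 2.399×10^5 km, v_c = √(μ/r) = 31.978 km/s.
Vis-viva on the transfer ellipse at r = 2.399×10^5 km gives v_t = √[μ(2/r − 1/a_t)] = 35.501 km/s.
Δv₁ = |v_t − v_c| = |35.501 − 31.978| = 3.523 km/s.

Δv₁ = 3523 m/s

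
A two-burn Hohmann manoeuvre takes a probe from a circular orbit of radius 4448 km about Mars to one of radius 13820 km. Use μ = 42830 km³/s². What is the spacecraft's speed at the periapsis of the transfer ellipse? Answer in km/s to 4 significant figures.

The Hohmann ellipse has a_t = (r₁ + r₂)/2 = 9134 km.
At periapsis, r = 4448 km.
Vis-viva: v = √[μ(2/r − 1/a_t)] = √[42830 × (2/4448 − 1/9134)] = 3.817 km/s.

v = 3.817 km/s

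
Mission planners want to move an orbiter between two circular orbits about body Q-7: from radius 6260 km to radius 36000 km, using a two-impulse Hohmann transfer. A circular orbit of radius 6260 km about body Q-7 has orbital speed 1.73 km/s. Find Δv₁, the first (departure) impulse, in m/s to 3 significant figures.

From the circular-orbit relation v² = μ/r at r = 6260 km: μ = v²r = (1.73)² × 6260 = 18735.6 km³/s².
The Hohmann ellipse has a_t = (r₁ + r₂)/2 = 21130 km.
Circular speed at r = 6260 km: v_c = √(μ/r) = 1.7300 km/s.
Vis-viva on the transfer ellipse at r = 6260 km gives v_t = √[μ(2/r − 1/a_t)] = 2.2581 km/s.
Δv₁ = |v_t − v_c| = |2.2581 − 1.7300| = 0.5281 km/s.

Δv₁ = 528 m/s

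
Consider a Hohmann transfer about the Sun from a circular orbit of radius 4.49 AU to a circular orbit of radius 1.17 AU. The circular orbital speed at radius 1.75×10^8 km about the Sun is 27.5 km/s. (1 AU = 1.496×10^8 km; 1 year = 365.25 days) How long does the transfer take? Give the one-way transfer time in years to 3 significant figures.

t = 2.38 years

From the circular-orbit relation v² = μ/r at r = 1.75×10^8 km: μ = v²r = (27.5)² × 1.75×10^8 = 1.32344×10^11 km³/s².
In km: r₁ = 4.49 × 1.496×10^8 = 6.71704×10^8 km; r₂ = 1.17 × 1.496×10^8 = 1.75032×10^8 km.
Transfer-ellipse semi-major axis a_t = (r₁ + r₂)/2 = (6.71704×10^8 + 1.75032×10^8)/2 = 4.23368×10^8 km.
Half the transfer-orbit period gives t = π√(a_t³/μ) = 7.523×10^7 s.
Converting: 7.523×10^7 s ÷ 3.15576×10^7 s/year (365.25 × 86400) = 2.38 years.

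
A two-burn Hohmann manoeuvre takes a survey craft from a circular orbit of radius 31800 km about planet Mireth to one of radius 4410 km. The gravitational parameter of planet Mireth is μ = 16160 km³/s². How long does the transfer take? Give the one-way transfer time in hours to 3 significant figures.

Transfer-ellipse semi-major axis a_t = (r₁ + r₂)/2 = (31800 + 4410)/2 = 18105 km.
Half the transfer-orbit period gives t = π√(a_t³/μ) = 60200 s.
Converting: 60200 s ÷ 3600 s/hour = 16.7 hours.

t = 16.7 hours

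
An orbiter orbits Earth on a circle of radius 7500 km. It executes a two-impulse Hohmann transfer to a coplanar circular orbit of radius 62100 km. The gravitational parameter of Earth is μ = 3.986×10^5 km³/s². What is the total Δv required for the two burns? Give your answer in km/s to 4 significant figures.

Semi-major axis of the transfer orbit: a_t = (7500 + 62100)/2 = 34800 km.
At r₁ the circular-orbit speed is v₁ = √(μ/r₁) = 7.29018 km/s.
On the transfer ellipse at r₁, vis-viva equation gives v_p = √[μ(2/r₁ − 1/a_t)] = 9.73855 km/s.
First burn Δv₁ = |v_p − v₁| = 2.4484 km/s.
At r₂, v₂ = √(μ/r₂) = 2.53351 km/s.
Transfer-orbit speed at r₂: v_a = √[μ(2/r₂ − 1/a_t)] = 1.17615 km/s.
Second burn Δv₂ = |v₂ − v_a| = 1.3574 km/s.
Total Δv = Δv₁ + Δv₂ = 3.806 km/s.

Δv = 3.806 km/s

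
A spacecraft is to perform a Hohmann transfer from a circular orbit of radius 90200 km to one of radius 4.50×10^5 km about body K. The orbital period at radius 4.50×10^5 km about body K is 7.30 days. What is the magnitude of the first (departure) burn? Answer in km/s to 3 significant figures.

From Kepler's third law T² = 4π²r³/μ at r = 4.50×10^5 km, T = 7.30 days = 7.30 × 86400 s = 6.3072×10^5 s: μ = 4π²r³/T² = 9.04324×10^6 km³/s².
Semi-major axis of the transfer orbit: a_t = (90200 + 4.500×10^5)/2 = 2.701×10^5 km.
On the circular orbit at r = 90200 km, v_c = √(μ/r) = 10.013 km/s.
Transfer-orbit speed at the same r (vis-viva, a = a_t): v_t = √[μ(2/r − 1/a_t)] = 12.924 km/s.
Δv₁ = |v_t − v_c| = |12.924 − 10.013| = 2.911 km/s.

Δv₁ = 2.91 km/s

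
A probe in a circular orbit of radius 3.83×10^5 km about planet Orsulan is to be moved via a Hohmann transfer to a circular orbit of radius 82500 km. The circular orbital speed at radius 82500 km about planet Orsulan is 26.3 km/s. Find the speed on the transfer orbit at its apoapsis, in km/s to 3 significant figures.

From the circular-orbit relation v² = μ/r at r = 82500 km: μ = v²r = (26.3)² × 82500 = 5.70644×10^7 km³/s².
Transfer-ellipse semi-major axis a_t = (r₁ + r₂)/2 = (3.830×10^5 + 82500)/2 = 2.3275×10^5 km.
The apoapsis of the transfer ellipse is at r = 3.830×10^5 km.
Vis-viva: v = √[μ(2/r − 1/a_t)] = √[5.70644×10^7 × (2/3.830×10^5 − 1/2.3275×10^5)] = 7.267 km/s.

v = 7.27 km/s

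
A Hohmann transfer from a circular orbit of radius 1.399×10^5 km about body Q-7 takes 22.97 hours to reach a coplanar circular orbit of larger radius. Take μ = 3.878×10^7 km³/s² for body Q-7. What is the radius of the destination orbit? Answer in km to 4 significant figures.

Transfer time t = 22.97 hours = 82692 s, and t = π√(a_t³/μ).
So a_t = (μ t²/π²)^(1/3) = (3.878×10^7 × (82692)² / π²)^(1/3) = 2.9951×10^5 km.
Since a_t = (r₁ + r₂)/2, r₂ = 2a_t − r₁ = 2×2.9951×10^5 − 1.399×10^5 = 4.5912×10^5 km.

r₂ = 4.591×10^5 km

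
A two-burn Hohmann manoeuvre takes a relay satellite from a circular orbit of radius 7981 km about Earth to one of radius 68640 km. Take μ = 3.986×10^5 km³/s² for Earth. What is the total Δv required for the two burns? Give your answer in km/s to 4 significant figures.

Δv = 3.702 km/s

Semi-major axis of the transfer orbit: a_t = (7981 + 68640)/2 = 38310.5 km.
Circular speed at r₁: v₁ = √(μ/r₁) = √(3.986×10^5/7981) = 7.0671 km/s.
On the transfer ellipse at r₁, vis-viva gives v_p = √[μ(2/r₁ − 1/a_t)] = 9.4595 km/s.
First burn Δv₁ = |v_p − v₁| = 2.392 km/s.
At r₂, v₂ = √(μ/r₂) = 2.410 km/s.
Transfer-orbit speed at r₂: v_a = √[μ(2/r₂ − 1/a_t)] = 1.100 km/s.
Second burn Δv₂ = |v₂ − v_a| = 1.310 km/s.
Δv = Δv₁ + Δv₂ = 2.392 + 1.310 = 3.702 km/s.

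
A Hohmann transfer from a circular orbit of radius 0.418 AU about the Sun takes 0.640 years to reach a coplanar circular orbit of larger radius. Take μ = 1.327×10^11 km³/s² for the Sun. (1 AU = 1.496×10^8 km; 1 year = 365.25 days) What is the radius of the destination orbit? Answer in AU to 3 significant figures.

In km: r₁ = 0.418 × 1.496×10^8 = 6.25328×10^7 km.
Transfer time t = 0.640 years × 365.25 × 86400 s = 2.0196864×10^7 s, and t = π√(a_t³/μ).
So a_t = (μ t²/π²)^(1/3) = (1.327×10^11 × (2.0196864×10^7)² / π²)^(1/3) = 1.7635×10^8 km.
Since a_t = (r₁ + r₂)/2, r₂ = 2a_t − r₁ = 2×1.7635×10^8 − 6.25328×10^7 = 2.901672×10^8 km.
In AU: r₂ = 2.901672×10^8 / 1.496×10^8 = 1.94 AU.

r₂ = 1.94 AU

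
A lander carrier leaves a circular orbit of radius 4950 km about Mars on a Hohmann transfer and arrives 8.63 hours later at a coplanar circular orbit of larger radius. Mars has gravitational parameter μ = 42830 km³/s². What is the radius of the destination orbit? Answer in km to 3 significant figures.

Transfer time t = 8.63 hours = 31068 s, and t = π√(a_t³/μ).
So a_t = (μ t²/π²)^(1/3) = (42830 × (31068)² / π²)^(1/3) = 16120 km.
Since a_t = (r₁ + r₂)/2, r₂ = 2a_t − r₁ = 2×16120 − 4950 = 27290 km.

r₂ = 27300 km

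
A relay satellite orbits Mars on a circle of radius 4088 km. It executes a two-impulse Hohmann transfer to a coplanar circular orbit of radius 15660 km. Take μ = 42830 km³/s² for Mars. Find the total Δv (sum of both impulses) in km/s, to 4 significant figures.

Δv = 1.429 km/s

Transfer-ellipse semi-major axis a_t = (r₁ + r₂)/2 = (4088 + 15660)/2 = 9874 km.
At r₁ the circular-orbit speed is v₁ = √(μ/r₁) = 3.2368 km/s.
On the transfer ellipse at r₁, vis-viva gives v_p = √[μ(2/r₁ − 1/a_t)] = 4.0763 km/s.
First burn Δv₁ = |v_p − v₁| = 0.8395 km/s.
At r₂, v₂ = √(μ/r₂) = 1.6538 km/s.
Transfer-orbit speed at r₂: v_a = √[μ(2/r₂ − 1/a_t)] = 1.0641 km/s.
Second burn Δv₂ = |v₂ − v_a| = 0.5897 km/s.
Total Δv = Δv₁ + Δv₂ = 1.429 km/s.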